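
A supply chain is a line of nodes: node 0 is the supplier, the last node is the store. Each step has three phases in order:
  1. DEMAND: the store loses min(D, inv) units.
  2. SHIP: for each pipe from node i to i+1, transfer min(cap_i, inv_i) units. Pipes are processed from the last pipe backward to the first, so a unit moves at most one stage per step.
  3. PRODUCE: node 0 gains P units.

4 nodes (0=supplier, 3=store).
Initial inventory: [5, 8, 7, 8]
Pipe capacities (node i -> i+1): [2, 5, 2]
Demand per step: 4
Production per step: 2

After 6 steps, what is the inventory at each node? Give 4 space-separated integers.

Step 1: demand=4,sold=4 ship[2->3]=2 ship[1->2]=5 ship[0->1]=2 prod=2 -> inv=[5 5 10 6]
Step 2: demand=4,sold=4 ship[2->3]=2 ship[1->2]=5 ship[0->1]=2 prod=2 -> inv=[5 2 13 4]
Step 3: demand=4,sold=4 ship[2->3]=2 ship[1->2]=2 ship[0->1]=2 prod=2 -> inv=[5 2 13 2]
Step 4: demand=4,sold=2 ship[2->3]=2 ship[1->2]=2 ship[0->1]=2 prod=2 -> inv=[5 2 13 2]
Step 5: demand=4,sold=2 ship[2->3]=2 ship[1->2]=2 ship[0->1]=2 prod=2 -> inv=[5 2 13 2]
Step 6: demand=4,sold=2 ship[2->3]=2 ship[1->2]=2 ship[0->1]=2 prod=2 -> inv=[5 2 13 2]

5 2 13 2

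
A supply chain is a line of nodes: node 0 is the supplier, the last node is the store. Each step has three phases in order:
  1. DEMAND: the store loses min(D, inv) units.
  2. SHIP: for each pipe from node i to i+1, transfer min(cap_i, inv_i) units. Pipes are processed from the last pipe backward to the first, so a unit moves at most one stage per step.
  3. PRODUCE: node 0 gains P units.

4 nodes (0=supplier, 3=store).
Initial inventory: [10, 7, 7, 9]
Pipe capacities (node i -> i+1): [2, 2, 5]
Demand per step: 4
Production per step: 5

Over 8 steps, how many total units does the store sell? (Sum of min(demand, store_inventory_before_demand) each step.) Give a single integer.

Answer: 28

Derivation:
Step 1: sold=4 (running total=4) -> [13 7 4 10]
Step 2: sold=4 (running total=8) -> [16 7 2 10]
Step 3: sold=4 (running total=12) -> [19 7 2 8]
Step 4: sold=4 (running total=16) -> [22 7 2 6]
Step 5: sold=4 (running total=20) -> [25 7 2 4]
Step 6: sold=4 (running total=24) -> [28 7 2 2]
Step 7: sold=2 (running total=26) -> [31 7 2 2]
Step 8: sold=2 (running total=28) -> [34 7 2 2]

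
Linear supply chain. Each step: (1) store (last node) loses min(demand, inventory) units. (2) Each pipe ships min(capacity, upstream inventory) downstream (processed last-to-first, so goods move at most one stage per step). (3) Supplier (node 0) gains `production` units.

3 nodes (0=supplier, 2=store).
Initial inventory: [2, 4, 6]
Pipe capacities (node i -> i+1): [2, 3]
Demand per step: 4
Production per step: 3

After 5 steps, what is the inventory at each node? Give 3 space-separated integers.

Step 1: demand=4,sold=4 ship[1->2]=3 ship[0->1]=2 prod=3 -> inv=[3 3 5]
Step 2: demand=4,sold=4 ship[1->2]=3 ship[0->1]=2 prod=3 -> inv=[4 2 4]
Step 3: demand=4,sold=4 ship[1->2]=2 ship[0->1]=2 prod=3 -> inv=[5 2 2]
Step 4: demand=4,sold=2 ship[1->2]=2 ship[0->1]=2 prod=3 -> inv=[6 2 2]
Step 5: demand=4,sold=2 ship[1->2]=2 ship[0->1]=2 prod=3 -> inv=[7 2 2]

7 2 2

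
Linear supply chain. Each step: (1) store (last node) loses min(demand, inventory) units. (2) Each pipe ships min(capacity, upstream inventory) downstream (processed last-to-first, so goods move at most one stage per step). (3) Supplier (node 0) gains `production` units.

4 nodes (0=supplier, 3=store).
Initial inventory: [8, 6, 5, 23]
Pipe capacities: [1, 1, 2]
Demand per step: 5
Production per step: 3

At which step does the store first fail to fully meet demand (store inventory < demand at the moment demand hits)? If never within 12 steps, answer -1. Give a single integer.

Step 1: demand=5,sold=5 ship[2->3]=2 ship[1->2]=1 ship[0->1]=1 prod=3 -> [10 6 4 20]
Step 2: demand=5,sold=5 ship[2->3]=2 ship[1->2]=1 ship[0->1]=1 prod=3 -> [12 6 3 17]
Step 3: demand=5,sold=5 ship[2->3]=2 ship[1->2]=1 ship[0->1]=1 prod=3 -> [14 6 2 14]
Step 4: demand=5,sold=5 ship[2->3]=2 ship[1->2]=1 ship[0->1]=1 prod=3 -> [16 6 1 11]
Step 5: demand=5,sold=5 ship[2->3]=1 ship[1->2]=1 ship[0->1]=1 prod=3 -> [18 6 1 7]
Step 6: demand=5,sold=5 ship[2->3]=1 ship[1->2]=1 ship[0->1]=1 prod=3 -> [20 6 1 3]
Step 7: demand=5,sold=3 ship[2->3]=1 ship[1->2]=1 ship[0->1]=1 prod=3 -> [22 6 1 1]
Step 8: demand=5,sold=1 ship[2->3]=1 ship[1->2]=1 ship[0->1]=1 prod=3 -> [24 6 1 1]
Step 9: demand=5,sold=1 ship[2->3]=1 ship[1->2]=1 ship[0->1]=1 prod=3 -> [26 6 1 1]
Step 10: demand=5,sold=1 ship[2->3]=1 ship[1->2]=1 ship[0->1]=1 prod=3 -> [28 6 1 1]
Step 11: demand=5,sold=1 ship[2->3]=1 ship[1->2]=1 ship[0->1]=1 prod=3 -> [30 6 1 1]
Step 12: demand=5,sold=1 ship[2->3]=1 ship[1->2]=1 ship[0->1]=1 prod=3 -> [32 6 1 1]
First stockout at step 7

7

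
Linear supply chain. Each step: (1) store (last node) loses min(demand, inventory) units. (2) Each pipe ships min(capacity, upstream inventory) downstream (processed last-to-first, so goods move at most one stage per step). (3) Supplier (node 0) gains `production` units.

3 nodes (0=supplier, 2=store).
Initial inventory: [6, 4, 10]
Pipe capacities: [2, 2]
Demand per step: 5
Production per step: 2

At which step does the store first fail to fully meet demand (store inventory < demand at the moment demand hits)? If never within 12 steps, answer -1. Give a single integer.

Step 1: demand=5,sold=5 ship[1->2]=2 ship[0->1]=2 prod=2 -> [6 4 7]
Step 2: demand=5,sold=5 ship[1->2]=2 ship[0->1]=2 prod=2 -> [6 4 4]
Step 3: demand=5,sold=4 ship[1->2]=2 ship[0->1]=2 prod=2 -> [6 4 2]
Step 4: demand=5,sold=2 ship[1->2]=2 ship[0->1]=2 prod=2 -> [6 4 2]
Step 5: demand=5,sold=2 ship[1->2]=2 ship[0->1]=2 prod=2 -> [6 4 2]
Step 6: demand=5,sold=2 ship[1->2]=2 ship[0->1]=2 prod=2 -> [6 4 2]
Step 7: demand=5,sold=2 ship[1->2]=2 ship[0->1]=2 prod=2 -> [6 4 2]
Step 8: demand=5,sold=2 ship[1->2]=2 ship[0->1]=2 prod=2 -> [6 4 2]
Step 9: demand=5,sold=2 ship[1->2]=2 ship[0->1]=2 prod=2 -> [6 4 2]
Step 10: demand=5,sold=2 ship[1->2]=2 ship[0->1]=2 prod=2 -> [6 4 2]
Step 11: demand=5,sold=2 ship[1->2]=2 ship[0->1]=2 prod=2 -> [6 4 2]
Step 12: demand=5,sold=2 ship[1->2]=2 ship[0->1]=2 prod=2 -> [6 4 2]
First stockout at step 3

3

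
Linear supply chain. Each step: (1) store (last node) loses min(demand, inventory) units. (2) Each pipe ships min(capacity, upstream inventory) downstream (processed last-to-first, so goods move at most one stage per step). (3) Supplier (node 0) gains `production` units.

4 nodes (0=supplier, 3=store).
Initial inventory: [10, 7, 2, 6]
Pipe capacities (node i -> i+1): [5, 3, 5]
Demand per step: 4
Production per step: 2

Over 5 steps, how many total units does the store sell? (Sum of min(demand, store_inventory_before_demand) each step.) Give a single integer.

Answer: 17

Derivation:
Step 1: sold=4 (running total=4) -> [7 9 3 4]
Step 2: sold=4 (running total=8) -> [4 11 3 3]
Step 3: sold=3 (running total=11) -> [2 12 3 3]
Step 4: sold=3 (running total=14) -> [2 11 3 3]
Step 5: sold=3 (running total=17) -> [2 10 3 3]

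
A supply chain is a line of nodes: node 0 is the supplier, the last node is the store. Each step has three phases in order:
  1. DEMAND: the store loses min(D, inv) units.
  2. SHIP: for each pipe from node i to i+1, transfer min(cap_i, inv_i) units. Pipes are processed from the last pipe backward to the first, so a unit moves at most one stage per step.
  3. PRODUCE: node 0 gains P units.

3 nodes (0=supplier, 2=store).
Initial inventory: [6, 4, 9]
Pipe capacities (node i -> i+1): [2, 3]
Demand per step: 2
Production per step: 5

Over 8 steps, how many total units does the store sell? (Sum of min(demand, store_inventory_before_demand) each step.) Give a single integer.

Answer: 16

Derivation:
Step 1: sold=2 (running total=2) -> [9 3 10]
Step 2: sold=2 (running total=4) -> [12 2 11]
Step 3: sold=2 (running total=6) -> [15 2 11]
Step 4: sold=2 (running total=8) -> [18 2 11]
Step 5: sold=2 (running total=10) -> [21 2 11]
Step 6: sold=2 (running total=12) -> [24 2 11]
Step 7: sold=2 (running total=14) -> [27 2 11]
Step 8: sold=2 (running total=16) -> [30 2 11]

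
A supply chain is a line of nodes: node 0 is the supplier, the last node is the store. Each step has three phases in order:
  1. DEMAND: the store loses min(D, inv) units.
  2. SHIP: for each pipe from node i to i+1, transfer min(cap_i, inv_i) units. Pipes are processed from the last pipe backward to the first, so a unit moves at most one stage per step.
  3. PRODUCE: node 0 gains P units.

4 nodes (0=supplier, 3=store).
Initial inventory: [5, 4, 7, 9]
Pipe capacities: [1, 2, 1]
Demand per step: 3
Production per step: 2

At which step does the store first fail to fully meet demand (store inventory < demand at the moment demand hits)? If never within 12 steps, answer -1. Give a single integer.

Step 1: demand=3,sold=3 ship[2->3]=1 ship[1->2]=2 ship[0->1]=1 prod=2 -> [6 3 8 7]
Step 2: demand=3,sold=3 ship[2->3]=1 ship[1->2]=2 ship[0->1]=1 prod=2 -> [7 2 9 5]
Step 3: demand=3,sold=3 ship[2->3]=1 ship[1->2]=2 ship[0->1]=1 prod=2 -> [8 1 10 3]
Step 4: demand=3,sold=3 ship[2->3]=1 ship[1->2]=1 ship[0->1]=1 prod=2 -> [9 1 10 1]
Step 5: demand=3,sold=1 ship[2->3]=1 ship[1->2]=1 ship[0->1]=1 prod=2 -> [10 1 10 1]
Step 6: demand=3,sold=1 ship[2->3]=1 ship[1->2]=1 ship[0->1]=1 prod=2 -> [11 1 10 1]
Step 7: demand=3,sold=1 ship[2->3]=1 ship[1->2]=1 ship[0->1]=1 prod=2 -> [12 1 10 1]
Step 8: demand=3,sold=1 ship[2->3]=1 ship[1->2]=1 ship[0->1]=1 prod=2 -> [13 1 10 1]
Step 9: demand=3,sold=1 ship[2->3]=1 ship[1->2]=1 ship[0->1]=1 prod=2 -> [14 1 10 1]
Step 10: demand=3,sold=1 ship[2->3]=1 ship[1->2]=1 ship[0->1]=1 prod=2 -> [15 1 10 1]
Step 11: demand=3,sold=1 ship[2->3]=1 ship[1->2]=1 ship[0->1]=1 prod=2 -> [16 1 10 1]
Step 12: demand=3,sold=1 ship[2->3]=1 ship[1->2]=1 ship[0->1]=1 prod=2 -> [17 1 10 1]
First stockout at step 5

5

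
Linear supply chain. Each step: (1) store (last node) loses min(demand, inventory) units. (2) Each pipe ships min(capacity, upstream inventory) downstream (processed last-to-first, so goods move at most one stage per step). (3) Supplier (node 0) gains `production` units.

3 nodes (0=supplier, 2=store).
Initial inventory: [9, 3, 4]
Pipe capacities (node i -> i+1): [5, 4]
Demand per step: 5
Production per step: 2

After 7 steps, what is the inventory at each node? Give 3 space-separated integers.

Step 1: demand=5,sold=4 ship[1->2]=3 ship[0->1]=5 prod=2 -> inv=[6 5 3]
Step 2: demand=5,sold=3 ship[1->2]=4 ship[0->1]=5 prod=2 -> inv=[3 6 4]
Step 3: demand=5,sold=4 ship[1->2]=4 ship[0->1]=3 prod=2 -> inv=[2 5 4]
Step 4: demand=5,sold=4 ship[1->2]=4 ship[0->1]=2 prod=2 -> inv=[2 3 4]
Step 5: demand=5,sold=4 ship[1->2]=3 ship[0->1]=2 prod=2 -> inv=[2 2 3]
Step 6: demand=5,sold=3 ship[1->2]=2 ship[0->1]=2 prod=2 -> inv=[2 2 2]
Step 7: demand=5,sold=2 ship[1->2]=2 ship[0->1]=2 prod=2 -> inv=[2 2 2]

2 2 2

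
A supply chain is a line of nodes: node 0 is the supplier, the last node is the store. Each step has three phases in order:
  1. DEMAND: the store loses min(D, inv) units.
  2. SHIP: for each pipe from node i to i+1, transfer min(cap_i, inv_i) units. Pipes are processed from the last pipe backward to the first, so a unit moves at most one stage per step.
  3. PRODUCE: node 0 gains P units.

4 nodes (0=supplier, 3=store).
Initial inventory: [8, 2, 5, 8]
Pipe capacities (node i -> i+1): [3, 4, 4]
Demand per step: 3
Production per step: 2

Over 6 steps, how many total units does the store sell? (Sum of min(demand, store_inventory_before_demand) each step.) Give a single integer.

Step 1: sold=3 (running total=3) -> [7 3 3 9]
Step 2: sold=3 (running total=6) -> [6 3 3 9]
Step 3: sold=3 (running total=9) -> [5 3 3 9]
Step 4: sold=3 (running total=12) -> [4 3 3 9]
Step 5: sold=3 (running total=15) -> [3 3 3 9]
Step 6: sold=3 (running total=18) -> [2 3 3 9]

Answer: 18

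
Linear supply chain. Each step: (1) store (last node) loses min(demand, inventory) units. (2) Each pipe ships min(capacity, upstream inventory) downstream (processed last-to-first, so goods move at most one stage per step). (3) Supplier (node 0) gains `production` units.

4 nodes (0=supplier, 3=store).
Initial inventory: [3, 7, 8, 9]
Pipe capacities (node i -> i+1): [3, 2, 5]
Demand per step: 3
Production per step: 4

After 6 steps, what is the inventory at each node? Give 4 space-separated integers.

Step 1: demand=3,sold=3 ship[2->3]=5 ship[1->2]=2 ship[0->1]=3 prod=4 -> inv=[4 8 5 11]
Step 2: demand=3,sold=3 ship[2->3]=5 ship[1->2]=2 ship[0->1]=3 prod=4 -> inv=[5 9 2 13]
Step 3: demand=3,sold=3 ship[2->3]=2 ship[1->2]=2 ship[0->1]=3 prod=4 -> inv=[6 10 2 12]
Step 4: demand=3,sold=3 ship[2->3]=2 ship[1->2]=2 ship[0->1]=3 prod=4 -> inv=[7 11 2 11]
Step 5: demand=3,sold=3 ship[2->3]=2 ship[1->2]=2 ship[0->1]=3 prod=4 -> inv=[8 12 2 10]
Step 6: demand=3,sold=3 ship[2->3]=2 ship[1->2]=2 ship[0->1]=3 prod=4 -> inv=[9 13 2 9]

9 13 2 9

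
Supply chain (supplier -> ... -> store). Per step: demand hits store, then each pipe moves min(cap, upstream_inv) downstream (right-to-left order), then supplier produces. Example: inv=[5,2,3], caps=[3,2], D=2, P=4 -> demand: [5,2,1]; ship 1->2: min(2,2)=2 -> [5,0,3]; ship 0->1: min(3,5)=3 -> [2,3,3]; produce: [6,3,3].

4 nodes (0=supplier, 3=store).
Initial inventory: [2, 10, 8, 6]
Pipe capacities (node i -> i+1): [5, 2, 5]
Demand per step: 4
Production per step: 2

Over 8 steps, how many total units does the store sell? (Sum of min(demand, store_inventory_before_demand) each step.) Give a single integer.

Step 1: sold=4 (running total=4) -> [2 10 5 7]
Step 2: sold=4 (running total=8) -> [2 10 2 8]
Step 3: sold=4 (running total=12) -> [2 10 2 6]
Step 4: sold=4 (running total=16) -> [2 10 2 4]
Step 5: sold=4 (running total=20) -> [2 10 2 2]
Step 6: sold=2 (running total=22) -> [2 10 2 2]
Step 7: sold=2 (running total=24) -> [2 10 2 2]
Step 8: sold=2 (running total=26) -> [2 10 2 2]

Answer: 26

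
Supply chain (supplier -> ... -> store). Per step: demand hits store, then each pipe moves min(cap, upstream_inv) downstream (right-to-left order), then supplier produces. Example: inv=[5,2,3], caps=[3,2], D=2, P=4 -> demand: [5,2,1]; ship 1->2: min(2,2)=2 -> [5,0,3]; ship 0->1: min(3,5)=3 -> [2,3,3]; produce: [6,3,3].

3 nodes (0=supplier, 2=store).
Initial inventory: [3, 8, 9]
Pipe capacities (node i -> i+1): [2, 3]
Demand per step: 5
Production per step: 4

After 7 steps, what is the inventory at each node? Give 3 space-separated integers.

Step 1: demand=5,sold=5 ship[1->2]=3 ship[0->1]=2 prod=4 -> inv=[5 7 7]
Step 2: demand=5,sold=5 ship[1->2]=3 ship[0->1]=2 prod=4 -> inv=[7 6 5]
Step 3: demand=5,sold=5 ship[1->2]=3 ship[0->1]=2 prod=4 -> inv=[9 5 3]
Step 4: demand=5,sold=3 ship[1->2]=3 ship[0->1]=2 prod=4 -> inv=[11 4 3]
Step 5: demand=5,sold=3 ship[1->2]=3 ship[0->1]=2 prod=4 -> inv=[13 3 3]
Step 6: demand=5,sold=3 ship[1->2]=3 ship[0->1]=2 prod=4 -> inv=[15 2 3]
Step 7: demand=5,sold=3 ship[1->2]=2 ship[0->1]=2 prod=4 -> inv=[17 2 2]

17 2 2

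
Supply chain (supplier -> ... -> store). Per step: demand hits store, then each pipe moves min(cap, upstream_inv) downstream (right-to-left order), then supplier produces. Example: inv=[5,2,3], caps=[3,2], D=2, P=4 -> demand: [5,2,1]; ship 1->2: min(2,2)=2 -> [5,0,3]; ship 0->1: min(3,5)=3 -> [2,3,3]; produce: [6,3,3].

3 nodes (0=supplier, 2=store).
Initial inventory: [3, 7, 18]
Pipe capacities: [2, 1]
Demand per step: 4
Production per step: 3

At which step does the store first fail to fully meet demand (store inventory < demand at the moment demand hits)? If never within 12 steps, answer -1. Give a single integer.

Step 1: demand=4,sold=4 ship[1->2]=1 ship[0->1]=2 prod=3 -> [4 8 15]
Step 2: demand=4,sold=4 ship[1->2]=1 ship[0->1]=2 prod=3 -> [5 9 12]
Step 3: demand=4,sold=4 ship[1->2]=1 ship[0->1]=2 prod=3 -> [6 10 9]
Step 4: demand=4,sold=4 ship[1->2]=1 ship[0->1]=2 prod=3 -> [7 11 6]
Step 5: demand=4,sold=4 ship[1->2]=1 ship[0->1]=2 prod=3 -> [8 12 3]
Step 6: demand=4,sold=3 ship[1->2]=1 ship[0->1]=2 prod=3 -> [9 13 1]
Step 7: demand=4,sold=1 ship[1->2]=1 ship[0->1]=2 prod=3 -> [10 14 1]
Step 8: demand=4,sold=1 ship[1->2]=1 ship[0->1]=2 prod=3 -> [11 15 1]
Step 9: demand=4,sold=1 ship[1->2]=1 ship[0->1]=2 prod=3 -> [12 16 1]
Step 10: demand=4,sold=1 ship[1->2]=1 ship[0->1]=2 prod=3 -> [13 17 1]
Step 11: demand=4,sold=1 ship[1->2]=1 ship[0->1]=2 prod=3 -> [14 18 1]
Step 12: demand=4,sold=1 ship[1->2]=1 ship[0->1]=2 prod=3 -> [15 19 1]
First stockout at step 6

6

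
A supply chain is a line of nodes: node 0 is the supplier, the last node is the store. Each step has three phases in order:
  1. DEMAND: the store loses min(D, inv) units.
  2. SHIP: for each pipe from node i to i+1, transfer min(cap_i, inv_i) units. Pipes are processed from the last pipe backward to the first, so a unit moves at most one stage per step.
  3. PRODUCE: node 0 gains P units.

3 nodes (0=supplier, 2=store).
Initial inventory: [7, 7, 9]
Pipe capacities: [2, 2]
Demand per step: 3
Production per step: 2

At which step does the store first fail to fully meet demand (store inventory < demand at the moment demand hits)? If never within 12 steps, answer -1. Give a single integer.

Step 1: demand=3,sold=3 ship[1->2]=2 ship[0->1]=2 prod=2 -> [7 7 8]
Step 2: demand=3,sold=3 ship[1->2]=2 ship[0->1]=2 prod=2 -> [7 7 7]
Step 3: demand=3,sold=3 ship[1->2]=2 ship[0->1]=2 prod=2 -> [7 7 6]
Step 4: demand=3,sold=3 ship[1->2]=2 ship[0->1]=2 prod=2 -> [7 7 5]
Step 5: demand=3,sold=3 ship[1->2]=2 ship[0->1]=2 prod=2 -> [7 7 4]
Step 6: demand=3,sold=3 ship[1->2]=2 ship[0->1]=2 prod=2 -> [7 7 3]
Step 7: demand=3,sold=3 ship[1->2]=2 ship[0->1]=2 prod=2 -> [7 7 2]
Step 8: demand=3,sold=2 ship[1->2]=2 ship[0->1]=2 prod=2 -> [7 7 2]
Step 9: demand=3,sold=2 ship[1->2]=2 ship[0->1]=2 prod=2 -> [7 7 2]
Step 10: demand=3,sold=2 ship[1->2]=2 ship[0->1]=2 prod=2 -> [7 7 2]
Step 11: demand=3,sold=2 ship[1->2]=2 ship[0->1]=2 prod=2 -> [7 7 2]
Step 12: demand=3,sold=2 ship[1->2]=2 ship[0->1]=2 prod=2 -> [7 7 2]
First stockout at step 8

8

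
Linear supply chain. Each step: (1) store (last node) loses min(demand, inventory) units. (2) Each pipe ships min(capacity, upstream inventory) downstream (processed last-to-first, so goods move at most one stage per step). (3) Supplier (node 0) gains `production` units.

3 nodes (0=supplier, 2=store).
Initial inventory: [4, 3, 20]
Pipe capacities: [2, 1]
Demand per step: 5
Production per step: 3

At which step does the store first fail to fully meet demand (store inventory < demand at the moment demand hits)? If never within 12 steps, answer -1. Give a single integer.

Step 1: demand=5,sold=5 ship[1->2]=1 ship[0->1]=2 prod=3 -> [5 4 16]
Step 2: demand=5,sold=5 ship[1->2]=1 ship[0->1]=2 prod=3 -> [6 5 12]
Step 3: demand=5,sold=5 ship[1->2]=1 ship[0->1]=2 prod=3 -> [7 6 8]
Step 4: demand=5,sold=5 ship[1->2]=1 ship[0->1]=2 prod=3 -> [8 7 4]
Step 5: demand=5,sold=4 ship[1->2]=1 ship[0->1]=2 prod=3 -> [9 8 1]
Step 6: demand=5,sold=1 ship[1->2]=1 ship[0->1]=2 prod=3 -> [10 9 1]
Step 7: demand=5,sold=1 ship[1->2]=1 ship[0->1]=2 prod=3 -> [11 10 1]
Step 8: demand=5,sold=1 ship[1->2]=1 ship[0->1]=2 prod=3 -> [12 11 1]
Step 9: demand=5,sold=1 ship[1->2]=1 ship[0->1]=2 prod=3 -> [13 12 1]
Step 10: demand=5,sold=1 ship[1->2]=1 ship[0->1]=2 prod=3 -> [14 13 1]
Step 11: demand=5,sold=1 ship[1->2]=1 ship[0->1]=2 prod=3 -> [15 14 1]
Step 12: demand=5,sold=1 ship[1->2]=1 ship[0->1]=2 prod=3 -> [16 15 1]
First stockout at step 5

5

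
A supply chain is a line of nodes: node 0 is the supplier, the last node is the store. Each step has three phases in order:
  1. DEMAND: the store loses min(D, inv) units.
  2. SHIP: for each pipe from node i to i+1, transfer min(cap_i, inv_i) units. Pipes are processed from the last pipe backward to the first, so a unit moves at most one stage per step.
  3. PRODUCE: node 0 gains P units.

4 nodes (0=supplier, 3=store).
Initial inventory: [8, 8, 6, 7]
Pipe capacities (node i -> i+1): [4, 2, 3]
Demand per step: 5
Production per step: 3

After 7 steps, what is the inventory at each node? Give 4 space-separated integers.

Step 1: demand=5,sold=5 ship[2->3]=3 ship[1->2]=2 ship[0->1]=4 prod=3 -> inv=[7 10 5 5]
Step 2: demand=5,sold=5 ship[2->3]=3 ship[1->2]=2 ship[0->1]=4 prod=3 -> inv=[6 12 4 3]
Step 3: demand=5,sold=3 ship[2->3]=3 ship[1->2]=2 ship[0->1]=4 prod=3 -> inv=[5 14 3 3]
Step 4: demand=5,sold=3 ship[2->3]=3 ship[1->2]=2 ship[0->1]=4 prod=3 -> inv=[4 16 2 3]
Step 5: demand=5,sold=3 ship[2->3]=2 ship[1->2]=2 ship[0->1]=4 prod=3 -> inv=[3 18 2 2]
Step 6: demand=5,sold=2 ship[2->3]=2 ship[1->2]=2 ship[0->1]=3 prod=3 -> inv=[3 19 2 2]
Step 7: demand=5,sold=2 ship[2->3]=2 ship[1->2]=2 ship[0->1]=3 prod=3 -> inv=[3 20 2 2]

3 20 2 2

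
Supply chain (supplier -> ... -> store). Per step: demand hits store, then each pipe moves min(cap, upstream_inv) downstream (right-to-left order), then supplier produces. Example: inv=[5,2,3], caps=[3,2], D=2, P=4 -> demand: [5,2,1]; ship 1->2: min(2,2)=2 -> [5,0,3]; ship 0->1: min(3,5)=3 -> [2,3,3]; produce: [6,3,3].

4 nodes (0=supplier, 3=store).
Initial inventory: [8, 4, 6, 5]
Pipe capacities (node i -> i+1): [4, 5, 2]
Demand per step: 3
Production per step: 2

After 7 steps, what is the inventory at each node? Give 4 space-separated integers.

Step 1: demand=3,sold=3 ship[2->3]=2 ship[1->2]=4 ship[0->1]=4 prod=2 -> inv=[6 4 8 4]
Step 2: demand=3,sold=3 ship[2->3]=2 ship[1->2]=4 ship[0->1]=4 prod=2 -> inv=[4 4 10 3]
Step 3: demand=3,sold=3 ship[2->3]=2 ship[1->2]=4 ship[0->1]=4 prod=2 -> inv=[2 4 12 2]
Step 4: demand=3,sold=2 ship[2->3]=2 ship[1->2]=4 ship[0->1]=2 prod=2 -> inv=[2 2 14 2]
Step 5: demand=3,sold=2 ship[2->3]=2 ship[1->2]=2 ship[0->1]=2 prod=2 -> inv=[2 2 14 2]
Step 6: demand=3,sold=2 ship[2->3]=2 ship[1->2]=2 ship[0->1]=2 prod=2 -> inv=[2 2 14 2]
Step 7: demand=3,sold=2 ship[2->3]=2 ship[1->2]=2 ship[0->1]=2 prod=2 -> inv=[2 2 14 2]

2 2 14 2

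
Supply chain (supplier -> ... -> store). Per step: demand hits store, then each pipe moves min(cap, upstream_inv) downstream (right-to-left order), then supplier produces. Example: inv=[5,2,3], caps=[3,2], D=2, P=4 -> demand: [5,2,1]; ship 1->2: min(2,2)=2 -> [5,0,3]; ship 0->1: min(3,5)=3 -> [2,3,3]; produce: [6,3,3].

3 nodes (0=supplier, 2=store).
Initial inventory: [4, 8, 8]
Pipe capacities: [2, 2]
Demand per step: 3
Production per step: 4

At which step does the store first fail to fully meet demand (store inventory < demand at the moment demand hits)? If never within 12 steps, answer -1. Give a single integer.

Step 1: demand=3,sold=3 ship[1->2]=2 ship[0->1]=2 prod=4 -> [6 8 7]
Step 2: demand=3,sold=3 ship[1->2]=2 ship[0->1]=2 prod=4 -> [8 8 6]
Step 3: demand=3,sold=3 ship[1->2]=2 ship[0->1]=2 prod=4 -> [10 8 5]
Step 4: demand=3,sold=3 ship[1->2]=2 ship[0->1]=2 prod=4 -> [12 8 4]
Step 5: demand=3,sold=3 ship[1->2]=2 ship[0->1]=2 prod=4 -> [14 8 3]
Step 6: demand=3,sold=3 ship[1->2]=2 ship[0->1]=2 prod=4 -> [16 8 2]
Step 7: demand=3,sold=2 ship[1->2]=2 ship[0->1]=2 prod=4 -> [18 8 2]
Step 8: demand=3,sold=2 ship[1->2]=2 ship[0->1]=2 prod=4 -> [20 8 2]
Step 9: demand=3,sold=2 ship[1->2]=2 ship[0->1]=2 prod=4 -> [22 8 2]
Step 10: demand=3,sold=2 ship[1->2]=2 ship[0->1]=2 prod=4 -> [24 8 2]
Step 11: demand=3,sold=2 ship[1->2]=2 ship[0->1]=2 prod=4 -> [26 8 2]
Step 12: demand=3,sold=2 ship[1->2]=2 ship[0->1]=2 prod=4 -> [28 8 2]
First stockout at step 7

7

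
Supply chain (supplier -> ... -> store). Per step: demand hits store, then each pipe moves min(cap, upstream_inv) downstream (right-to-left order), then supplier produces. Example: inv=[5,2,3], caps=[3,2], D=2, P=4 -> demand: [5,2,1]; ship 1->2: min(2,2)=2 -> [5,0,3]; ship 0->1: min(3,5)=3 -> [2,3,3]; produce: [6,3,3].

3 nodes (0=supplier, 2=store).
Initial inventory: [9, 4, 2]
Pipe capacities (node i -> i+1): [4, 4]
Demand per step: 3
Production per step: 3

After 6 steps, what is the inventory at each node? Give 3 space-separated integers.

Step 1: demand=3,sold=2 ship[1->2]=4 ship[0->1]=4 prod=3 -> inv=[8 4 4]
Step 2: demand=3,sold=3 ship[1->2]=4 ship[0->1]=4 prod=3 -> inv=[7 4 5]
Step 3: demand=3,sold=3 ship[1->2]=4 ship[0->1]=4 prod=3 -> inv=[6 4 6]
Step 4: demand=3,sold=3 ship[1->2]=4 ship[0->1]=4 prod=3 -> inv=[5 4 7]
Step 5: demand=3,sold=3 ship[1->2]=4 ship[0->1]=4 prod=3 -> inv=[4 4 8]
Step 6: demand=3,sold=3 ship[1->2]=4 ship[0->1]=4 prod=3 -> inv=[3 4 9]

3 4 9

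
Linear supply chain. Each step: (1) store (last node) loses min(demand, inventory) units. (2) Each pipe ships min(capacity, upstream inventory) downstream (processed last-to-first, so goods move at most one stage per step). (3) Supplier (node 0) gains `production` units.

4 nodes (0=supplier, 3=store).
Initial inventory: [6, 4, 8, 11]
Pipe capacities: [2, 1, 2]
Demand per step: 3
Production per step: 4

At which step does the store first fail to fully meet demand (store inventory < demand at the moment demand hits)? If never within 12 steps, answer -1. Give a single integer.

Step 1: demand=3,sold=3 ship[2->3]=2 ship[1->2]=1 ship[0->1]=2 prod=4 -> [8 5 7 10]
Step 2: demand=3,sold=3 ship[2->3]=2 ship[1->2]=1 ship[0->1]=2 prod=4 -> [10 6 6 9]
Step 3: demand=3,sold=3 ship[2->3]=2 ship[1->2]=1 ship[0->1]=2 prod=4 -> [12 7 5 8]
Step 4: demand=3,sold=3 ship[2->3]=2 ship[1->2]=1 ship[0->1]=2 prod=4 -> [14 8 4 7]
Step 5: demand=3,sold=3 ship[2->3]=2 ship[1->2]=1 ship[0->1]=2 prod=4 -> [16 9 3 6]
Step 6: demand=3,sold=3 ship[2->3]=2 ship[1->2]=1 ship[0->1]=2 prod=4 -> [18 10 2 5]
Step 7: demand=3,sold=3 ship[2->3]=2 ship[1->2]=1 ship[0->1]=2 prod=4 -> [20 11 1 4]
Step 8: demand=3,sold=3 ship[2->3]=1 ship[1->2]=1 ship[0->1]=2 prod=4 -> [22 12 1 2]
Step 9: demand=3,sold=2 ship[2->3]=1 ship[1->2]=1 ship[0->1]=2 prod=4 -> [24 13 1 1]
Step 10: demand=3,sold=1 ship[2->3]=1 ship[1->2]=1 ship[0->1]=2 prod=4 -> [26 14 1 1]
Step 11: demand=3,sold=1 ship[2->3]=1 ship[1->2]=1 ship[0->1]=2 prod=4 -> [28 15 1 1]
Step 12: demand=3,sold=1 ship[2->3]=1 ship[1->2]=1 ship[0->1]=2 prod=4 -> [30 16 1 1]
First stockout at step 9

9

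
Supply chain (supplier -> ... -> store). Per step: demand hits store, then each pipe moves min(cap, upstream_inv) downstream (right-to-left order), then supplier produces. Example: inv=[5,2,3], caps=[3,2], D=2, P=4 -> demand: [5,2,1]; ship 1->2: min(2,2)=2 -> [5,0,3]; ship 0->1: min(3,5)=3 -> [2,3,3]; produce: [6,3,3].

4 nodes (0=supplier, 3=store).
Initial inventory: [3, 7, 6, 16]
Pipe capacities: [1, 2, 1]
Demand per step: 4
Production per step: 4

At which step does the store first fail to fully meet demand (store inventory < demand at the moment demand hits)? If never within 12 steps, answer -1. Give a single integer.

Step 1: demand=4,sold=4 ship[2->3]=1 ship[1->2]=2 ship[0->1]=1 prod=4 -> [6 6 7 13]
Step 2: demand=4,sold=4 ship[2->3]=1 ship[1->2]=2 ship[0->1]=1 prod=4 -> [9 5 8 10]
Step 3: demand=4,sold=4 ship[2->3]=1 ship[1->2]=2 ship[0->1]=1 prod=4 -> [12 4 9 7]
Step 4: demand=4,sold=4 ship[2->3]=1 ship[1->2]=2 ship[0->1]=1 prod=4 -> [15 3 10 4]
Step 5: demand=4,sold=4 ship[2->3]=1 ship[1->2]=2 ship[0->1]=1 prod=4 -> [18 2 11 1]
Step 6: demand=4,sold=1 ship[2->3]=1 ship[1->2]=2 ship[0->1]=1 prod=4 -> [21 1 12 1]
Step 7: demand=4,sold=1 ship[2->3]=1 ship[1->2]=1 ship[0->1]=1 prod=4 -> [24 1 12 1]
Step 8: demand=4,sold=1 ship[2->3]=1 ship[1->2]=1 ship[0->1]=1 prod=4 -> [27 1 12 1]
Step 9: demand=4,sold=1 ship[2->3]=1 ship[1->2]=1 ship[0->1]=1 prod=4 -> [30 1 12 1]
Step 10: demand=4,sold=1 ship[2->3]=1 ship[1->2]=1 ship[0->1]=1 prod=4 -> [33 1 12 1]
Step 11: demand=4,sold=1 ship[2->3]=1 ship[1->2]=1 ship[0->1]=1 prod=4 -> [36 1 12 1]
Step 12: demand=4,sold=1 ship[2->3]=1 ship[1->2]=1 ship[0->1]=1 prod=4 -> [39 1 12 1]
First stockout at step 6

6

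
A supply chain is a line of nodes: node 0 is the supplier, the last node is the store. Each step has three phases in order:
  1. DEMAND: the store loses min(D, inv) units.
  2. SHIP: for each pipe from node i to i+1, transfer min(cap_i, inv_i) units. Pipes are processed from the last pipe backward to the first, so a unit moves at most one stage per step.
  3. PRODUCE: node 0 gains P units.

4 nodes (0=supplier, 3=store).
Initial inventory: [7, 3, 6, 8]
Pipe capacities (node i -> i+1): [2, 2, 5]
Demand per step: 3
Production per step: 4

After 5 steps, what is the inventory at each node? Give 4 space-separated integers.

Step 1: demand=3,sold=3 ship[2->3]=5 ship[1->2]=2 ship[0->1]=2 prod=4 -> inv=[9 3 3 10]
Step 2: demand=3,sold=3 ship[2->3]=3 ship[1->2]=2 ship[0->1]=2 prod=4 -> inv=[11 3 2 10]
Step 3: demand=3,sold=3 ship[2->3]=2 ship[1->2]=2 ship[0->1]=2 prod=4 -> inv=[13 3 2 9]
Step 4: demand=3,sold=3 ship[2->3]=2 ship[1->2]=2 ship[0->1]=2 prod=4 -> inv=[15 3 2 8]
Step 5: demand=3,sold=3 ship[2->3]=2 ship[1->2]=2 ship[0->1]=2 prod=4 -> inv=[17 3 2 7]

17 3 2 7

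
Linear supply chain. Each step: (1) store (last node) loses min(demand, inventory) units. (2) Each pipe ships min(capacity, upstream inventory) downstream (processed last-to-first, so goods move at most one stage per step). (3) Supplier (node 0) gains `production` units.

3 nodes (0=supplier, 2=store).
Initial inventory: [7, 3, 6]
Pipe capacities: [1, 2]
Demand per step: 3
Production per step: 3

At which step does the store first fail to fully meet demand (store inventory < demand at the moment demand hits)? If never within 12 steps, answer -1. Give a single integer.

Step 1: demand=3,sold=3 ship[1->2]=2 ship[0->1]=1 prod=3 -> [9 2 5]
Step 2: demand=3,sold=3 ship[1->2]=2 ship[0->1]=1 prod=3 -> [11 1 4]
Step 3: demand=3,sold=3 ship[1->2]=1 ship[0->1]=1 prod=3 -> [13 1 2]
Step 4: demand=3,sold=2 ship[1->2]=1 ship[0->1]=1 prod=3 -> [15 1 1]
Step 5: demand=3,sold=1 ship[1->2]=1 ship[0->1]=1 prod=3 -> [17 1 1]
Step 6: demand=3,sold=1 ship[1->2]=1 ship[0->1]=1 prod=3 -> [19 1 1]
Step 7: demand=3,sold=1 ship[1->2]=1 ship[0->1]=1 prod=3 -> [21 1 1]
Step 8: demand=3,sold=1 ship[1->2]=1 ship[0->1]=1 prod=3 -> [23 1 1]
Step 9: demand=3,sold=1 ship[1->2]=1 ship[0->1]=1 prod=3 -> [25 1 1]
Step 10: demand=3,sold=1 ship[1->2]=1 ship[0->1]=1 prod=3 -> [27 1 1]
Step 11: demand=3,sold=1 ship[1->2]=1 ship[0->1]=1 prod=3 -> [29 1 1]
Step 12: demand=3,sold=1 ship[1->2]=1 ship[0->1]=1 prod=3 -> [31 1 1]
First stockout at step 4

4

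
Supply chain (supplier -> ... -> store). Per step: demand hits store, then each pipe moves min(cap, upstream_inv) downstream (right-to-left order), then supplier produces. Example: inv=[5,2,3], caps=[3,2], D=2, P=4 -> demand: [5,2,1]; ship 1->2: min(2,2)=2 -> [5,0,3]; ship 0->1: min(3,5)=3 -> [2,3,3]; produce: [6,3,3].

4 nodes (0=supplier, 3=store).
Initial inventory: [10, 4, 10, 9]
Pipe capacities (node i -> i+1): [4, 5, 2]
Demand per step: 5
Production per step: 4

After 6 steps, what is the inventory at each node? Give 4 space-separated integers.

Step 1: demand=5,sold=5 ship[2->3]=2 ship[1->2]=4 ship[0->1]=4 prod=4 -> inv=[10 4 12 6]
Step 2: demand=5,sold=5 ship[2->3]=2 ship[1->2]=4 ship[0->1]=4 prod=4 -> inv=[10 4 14 3]
Step 3: demand=5,sold=3 ship[2->3]=2 ship[1->2]=4 ship[0->1]=4 prod=4 -> inv=[10 4 16 2]
Step 4: demand=5,sold=2 ship[2->3]=2 ship[1->2]=4 ship[0->1]=4 prod=4 -> inv=[10 4 18 2]
Step 5: demand=5,sold=2 ship[2->3]=2 ship[1->2]=4 ship[0->1]=4 prod=4 -> inv=[10 4 20 2]
Step 6: demand=5,sold=2 ship[2->3]=2 ship[1->2]=4 ship[0->1]=4 prod=4 -> inv=[10 4 22 2]

10 4 22 2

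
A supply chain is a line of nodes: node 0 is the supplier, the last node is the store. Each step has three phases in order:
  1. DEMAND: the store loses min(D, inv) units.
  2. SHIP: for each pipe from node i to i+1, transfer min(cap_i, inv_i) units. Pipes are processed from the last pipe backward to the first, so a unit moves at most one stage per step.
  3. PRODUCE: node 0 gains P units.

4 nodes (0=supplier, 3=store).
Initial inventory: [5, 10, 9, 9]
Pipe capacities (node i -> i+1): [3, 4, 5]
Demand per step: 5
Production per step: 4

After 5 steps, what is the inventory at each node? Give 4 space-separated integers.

Step 1: demand=5,sold=5 ship[2->3]=5 ship[1->2]=4 ship[0->1]=3 prod=4 -> inv=[6 9 8 9]
Step 2: demand=5,sold=5 ship[2->3]=5 ship[1->2]=4 ship[0->1]=3 prod=4 -> inv=[7 8 7 9]
Step 3: demand=5,sold=5 ship[2->3]=5 ship[1->2]=4 ship[0->1]=3 prod=4 -> inv=[8 7 6 9]
Step 4: demand=5,sold=5 ship[2->3]=5 ship[1->2]=4 ship[0->1]=3 prod=4 -> inv=[9 6 5 9]
Step 5: demand=5,sold=5 ship[2->3]=5 ship[1->2]=4 ship[0->1]=3 prod=4 -> inv=[10 5 4 9]

10 5 4 9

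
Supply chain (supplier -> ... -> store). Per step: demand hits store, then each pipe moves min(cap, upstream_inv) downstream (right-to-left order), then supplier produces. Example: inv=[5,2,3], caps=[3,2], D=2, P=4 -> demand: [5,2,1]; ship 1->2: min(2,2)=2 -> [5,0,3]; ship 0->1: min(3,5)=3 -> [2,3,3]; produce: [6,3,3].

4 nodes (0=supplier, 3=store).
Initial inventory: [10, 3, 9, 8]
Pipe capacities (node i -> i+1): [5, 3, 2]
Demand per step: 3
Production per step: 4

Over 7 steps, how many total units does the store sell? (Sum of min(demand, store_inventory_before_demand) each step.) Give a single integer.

Step 1: sold=3 (running total=3) -> [9 5 10 7]
Step 2: sold=3 (running total=6) -> [8 7 11 6]
Step 3: sold=3 (running total=9) -> [7 9 12 5]
Step 4: sold=3 (running total=12) -> [6 11 13 4]
Step 5: sold=3 (running total=15) -> [5 13 14 3]
Step 6: sold=3 (running total=18) -> [4 15 15 2]
Step 7: sold=2 (running total=20) -> [4 16 16 2]

Answer: 20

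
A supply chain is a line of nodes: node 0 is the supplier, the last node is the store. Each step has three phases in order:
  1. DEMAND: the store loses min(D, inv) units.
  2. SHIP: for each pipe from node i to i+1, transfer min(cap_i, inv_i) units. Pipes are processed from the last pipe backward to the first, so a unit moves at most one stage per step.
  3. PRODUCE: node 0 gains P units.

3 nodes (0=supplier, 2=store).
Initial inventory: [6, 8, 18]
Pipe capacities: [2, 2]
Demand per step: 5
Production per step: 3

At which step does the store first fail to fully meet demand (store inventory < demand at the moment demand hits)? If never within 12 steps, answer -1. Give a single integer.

Step 1: demand=5,sold=5 ship[1->2]=2 ship[0->1]=2 prod=3 -> [7 8 15]
Step 2: demand=5,sold=5 ship[1->2]=2 ship[0->1]=2 prod=3 -> [8 8 12]
Step 3: demand=5,sold=5 ship[1->2]=2 ship[0->1]=2 prod=3 -> [9 8 9]
Step 4: demand=5,sold=5 ship[1->2]=2 ship[0->1]=2 prod=3 -> [10 8 6]
Step 5: demand=5,sold=5 ship[1->2]=2 ship[0->1]=2 prod=3 -> [11 8 3]
Step 6: demand=5,sold=3 ship[1->2]=2 ship[0->1]=2 prod=3 -> [12 8 2]
Step 7: demand=5,sold=2 ship[1->2]=2 ship[0->1]=2 prod=3 -> [13 8 2]
Step 8: demand=5,sold=2 ship[1->2]=2 ship[0->1]=2 prod=3 -> [14 8 2]
Step 9: demand=5,sold=2 ship[1->2]=2 ship[0->1]=2 prod=3 -> [15 8 2]
Step 10: demand=5,sold=2 ship[1->2]=2 ship[0->1]=2 prod=3 -> [16 8 2]
Step 11: demand=5,sold=2 ship[1->2]=2 ship[0->1]=2 prod=3 -> [17 8 2]
Step 12: demand=5,sold=2 ship[1->2]=2 ship[0->1]=2 prod=3 -> [18 8 2]
First stockout at step 6

6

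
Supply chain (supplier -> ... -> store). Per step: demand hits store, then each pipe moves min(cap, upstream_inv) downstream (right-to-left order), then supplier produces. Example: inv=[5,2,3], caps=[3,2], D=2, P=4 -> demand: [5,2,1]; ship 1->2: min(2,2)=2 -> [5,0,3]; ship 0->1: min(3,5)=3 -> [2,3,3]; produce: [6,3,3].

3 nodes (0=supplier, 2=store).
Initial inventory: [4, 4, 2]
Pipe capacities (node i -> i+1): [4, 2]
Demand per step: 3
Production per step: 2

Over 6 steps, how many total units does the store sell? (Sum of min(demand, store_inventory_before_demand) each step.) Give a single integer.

Step 1: sold=2 (running total=2) -> [2 6 2]
Step 2: sold=2 (running total=4) -> [2 6 2]
Step 3: sold=2 (running total=6) -> [2 6 2]
Step 4: sold=2 (running total=8) -> [2 6 2]
Step 5: sold=2 (running total=10) -> [2 6 2]
Step 6: sold=2 (running total=12) -> [2 6 2]

Answer: 12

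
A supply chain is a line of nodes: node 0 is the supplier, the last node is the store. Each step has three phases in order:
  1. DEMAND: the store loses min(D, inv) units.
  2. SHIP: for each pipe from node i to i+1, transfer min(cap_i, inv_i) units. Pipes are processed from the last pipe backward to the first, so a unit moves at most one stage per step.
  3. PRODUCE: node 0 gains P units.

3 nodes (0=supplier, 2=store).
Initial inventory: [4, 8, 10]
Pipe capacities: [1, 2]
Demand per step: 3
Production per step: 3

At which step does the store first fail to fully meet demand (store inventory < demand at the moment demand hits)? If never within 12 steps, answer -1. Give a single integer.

Step 1: demand=3,sold=3 ship[1->2]=2 ship[0->1]=1 prod=3 -> [6 7 9]
Step 2: demand=3,sold=3 ship[1->2]=2 ship[0->1]=1 prod=3 -> [8 6 8]
Step 3: demand=3,sold=3 ship[1->2]=2 ship[0->1]=1 prod=3 -> [10 5 7]
Step 4: demand=3,sold=3 ship[1->2]=2 ship[0->1]=1 prod=3 -> [12 4 6]
Step 5: demand=3,sold=3 ship[1->2]=2 ship[0->1]=1 prod=3 -> [14 3 5]
Step 6: demand=3,sold=3 ship[1->2]=2 ship[0->1]=1 prod=3 -> [16 2 4]
Step 7: demand=3,sold=3 ship[1->2]=2 ship[0->1]=1 prod=3 -> [18 1 3]
Step 8: demand=3,sold=3 ship[1->2]=1 ship[0->1]=1 prod=3 -> [20 1 1]
Step 9: demand=3,sold=1 ship[1->2]=1 ship[0->1]=1 prod=3 -> [22 1 1]
Step 10: demand=3,sold=1 ship[1->2]=1 ship[0->1]=1 prod=3 -> [24 1 1]
Step 11: demand=3,sold=1 ship[1->2]=1 ship[0->1]=1 prod=3 -> [26 1 1]
Step 12: demand=3,sold=1 ship[1->2]=1 ship[0->1]=1 prod=3 -> [28 1 1]
First stockout at step 9

9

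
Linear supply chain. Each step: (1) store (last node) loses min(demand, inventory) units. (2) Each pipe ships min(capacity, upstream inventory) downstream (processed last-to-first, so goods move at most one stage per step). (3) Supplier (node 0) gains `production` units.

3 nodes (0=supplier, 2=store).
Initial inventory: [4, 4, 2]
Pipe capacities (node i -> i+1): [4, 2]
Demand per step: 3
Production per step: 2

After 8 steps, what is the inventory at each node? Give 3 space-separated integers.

Step 1: demand=3,sold=2 ship[1->2]=2 ship[0->1]=4 prod=2 -> inv=[2 6 2]
Step 2: demand=3,sold=2 ship[1->2]=2 ship[0->1]=2 prod=2 -> inv=[2 6 2]
Step 3: demand=3,sold=2 ship[1->2]=2 ship[0->1]=2 prod=2 -> inv=[2 6 2]
Step 4: demand=3,sold=2 ship[1->2]=2 ship[0->1]=2 prod=2 -> inv=[2 6 2]
Step 5: demand=3,sold=2 ship[1->2]=2 ship[0->1]=2 prod=2 -> inv=[2 6 2]
Step 6: demand=3,sold=2 ship[1->2]=2 ship[0->1]=2 prod=2 -> inv=[2 6 2]
Step 7: demand=3,sold=2 ship[1->2]=2 ship[0->1]=2 prod=2 -> inv=[2 6 2]
Step 8: demand=3,sold=2 ship[1->2]=2 ship[0->1]=2 prod=2 -> inv=[2 6 2]

2 6 2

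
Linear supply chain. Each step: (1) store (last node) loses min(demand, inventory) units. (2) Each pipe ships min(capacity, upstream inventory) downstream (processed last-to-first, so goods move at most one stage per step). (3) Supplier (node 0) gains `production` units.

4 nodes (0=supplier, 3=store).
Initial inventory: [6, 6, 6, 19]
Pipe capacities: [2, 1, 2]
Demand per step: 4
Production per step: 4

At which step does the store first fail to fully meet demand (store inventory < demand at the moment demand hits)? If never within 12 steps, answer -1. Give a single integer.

Step 1: demand=4,sold=4 ship[2->3]=2 ship[1->2]=1 ship[0->1]=2 prod=4 -> [8 7 5 17]
Step 2: demand=4,sold=4 ship[2->3]=2 ship[1->2]=1 ship[0->1]=2 prod=4 -> [10 8 4 15]
Step 3: demand=4,sold=4 ship[2->3]=2 ship[1->2]=1 ship[0->1]=2 prod=4 -> [12 9 3 13]
Step 4: demand=4,sold=4 ship[2->3]=2 ship[1->2]=1 ship[0->1]=2 prod=4 -> [14 10 2 11]
Step 5: demand=4,sold=4 ship[2->3]=2 ship[1->2]=1 ship[0->1]=2 prod=4 -> [16 11 1 9]
Step 6: demand=4,sold=4 ship[2->3]=1 ship[1->2]=1 ship[0->1]=2 prod=4 -> [18 12 1 6]
Step 7: demand=4,sold=4 ship[2->3]=1 ship[1->2]=1 ship[0->1]=2 prod=4 -> [20 13 1 3]
Step 8: demand=4,sold=3 ship[2->3]=1 ship[1->2]=1 ship[0->1]=2 prod=4 -> [22 14 1 1]
Step 9: demand=4,sold=1 ship[2->3]=1 ship[1->2]=1 ship[0->1]=2 prod=4 -> [24 15 1 1]
Step 10: demand=4,sold=1 ship[2->3]=1 ship[1->2]=1 ship[0->1]=2 prod=4 -> [26 16 1 1]
Step 11: demand=4,sold=1 ship[2->3]=1 ship[1->2]=1 ship[0->1]=2 prod=4 -> [28 17 1 1]
Step 12: demand=4,sold=1 ship[2->3]=1 ship[1->2]=1 ship[0->1]=2 prod=4 -> [30 18 1 1]
First stockout at step 8

8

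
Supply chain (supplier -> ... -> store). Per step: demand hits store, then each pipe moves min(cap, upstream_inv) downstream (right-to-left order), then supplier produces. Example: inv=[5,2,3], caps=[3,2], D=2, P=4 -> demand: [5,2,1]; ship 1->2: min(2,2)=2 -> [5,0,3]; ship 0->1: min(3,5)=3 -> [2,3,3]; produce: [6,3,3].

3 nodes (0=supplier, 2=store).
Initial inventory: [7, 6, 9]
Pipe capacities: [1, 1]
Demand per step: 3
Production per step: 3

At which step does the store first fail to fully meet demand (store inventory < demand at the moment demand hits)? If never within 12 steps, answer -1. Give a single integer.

Step 1: demand=3,sold=3 ship[1->2]=1 ship[0->1]=1 prod=3 -> [9 6 7]
Step 2: demand=3,sold=3 ship[1->2]=1 ship[0->1]=1 prod=3 -> [11 6 5]
Step 3: demand=3,sold=3 ship[1->2]=1 ship[0->1]=1 prod=3 -> [13 6 3]
Step 4: demand=3,sold=3 ship[1->2]=1 ship[0->1]=1 prod=3 -> [15 6 1]
Step 5: demand=3,sold=1 ship[1->2]=1 ship[0->1]=1 prod=3 -> [17 6 1]
Step 6: demand=3,sold=1 ship[1->2]=1 ship[0->1]=1 prod=3 -> [19 6 1]
Step 7: demand=3,sold=1 ship[1->2]=1 ship[0->1]=1 prod=3 -> [21 6 1]
Step 8: demand=3,sold=1 ship[1->2]=1 ship[0->1]=1 prod=3 -> [23 6 1]
Step 9: demand=3,sold=1 ship[1->2]=1 ship[0->1]=1 prod=3 -> [25 6 1]
Step 10: demand=3,sold=1 ship[1->2]=1 ship[0->1]=1 prod=3 -> [27 6 1]
Step 11: demand=3,sold=1 ship[1->2]=1 ship[0->1]=1 prod=3 -> [29 6 1]
Step 12: demand=3,sold=1 ship[1->2]=1 ship[0->1]=1 prod=3 -> [31 6 1]
First stockout at step 5

5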